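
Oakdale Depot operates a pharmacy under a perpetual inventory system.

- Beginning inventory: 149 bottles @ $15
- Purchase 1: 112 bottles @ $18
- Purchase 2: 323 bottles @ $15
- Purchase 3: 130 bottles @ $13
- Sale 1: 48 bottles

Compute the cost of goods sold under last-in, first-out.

Sale 1 (48) [LIFO — newest first]: 48 @ $13 = $624
Ending inventory: 149 @ $15 + 112 @ $18 + 323 @ $15 + 82 @ $13 = $10,162

COGS = $624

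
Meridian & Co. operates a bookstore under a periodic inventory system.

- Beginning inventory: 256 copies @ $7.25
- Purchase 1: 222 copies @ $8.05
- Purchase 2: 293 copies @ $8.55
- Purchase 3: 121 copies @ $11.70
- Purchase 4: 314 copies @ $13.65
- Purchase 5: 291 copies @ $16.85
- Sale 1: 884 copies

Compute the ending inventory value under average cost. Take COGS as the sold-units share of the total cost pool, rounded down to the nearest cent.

Sale 1, sell 884: 884/1497 × $16,753.40 → $9,893.12
Ending inventory (cost pool remaining) = $6,860.28

Ending inventory = $6,860.28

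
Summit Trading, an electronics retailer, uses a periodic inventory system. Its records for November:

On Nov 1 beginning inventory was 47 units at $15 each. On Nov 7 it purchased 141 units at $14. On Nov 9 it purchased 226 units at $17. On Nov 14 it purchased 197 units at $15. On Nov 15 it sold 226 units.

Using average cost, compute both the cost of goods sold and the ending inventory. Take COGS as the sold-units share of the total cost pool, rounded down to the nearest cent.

COGS = $3,505.03; ending inventory = $5,970.97

Nov 15, sell 226: 226/611 × $9,476.00 → $3,505.03
Ending inventory (cost pool remaining) = $5,970.97
Check: goods available $9,476.00 = COGS $3,505.03 + ending $5,970.97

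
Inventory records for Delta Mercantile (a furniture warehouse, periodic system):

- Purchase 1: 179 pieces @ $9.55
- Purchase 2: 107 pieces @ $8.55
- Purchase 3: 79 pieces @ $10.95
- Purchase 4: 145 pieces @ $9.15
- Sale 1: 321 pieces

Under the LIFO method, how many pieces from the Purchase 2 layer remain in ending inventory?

10

Sale 1 (321) [LIFO — newest first]: 145 @ $9.15 + 79 @ $10.95 + 97 @ $8.55 = $3,021.15
Ending inventory: 179 @ $9.55 + 10 @ $8.55 = $1,794.95
Check: goods available $4,816.10 = COGS $3,021.15 + ending $1,794.95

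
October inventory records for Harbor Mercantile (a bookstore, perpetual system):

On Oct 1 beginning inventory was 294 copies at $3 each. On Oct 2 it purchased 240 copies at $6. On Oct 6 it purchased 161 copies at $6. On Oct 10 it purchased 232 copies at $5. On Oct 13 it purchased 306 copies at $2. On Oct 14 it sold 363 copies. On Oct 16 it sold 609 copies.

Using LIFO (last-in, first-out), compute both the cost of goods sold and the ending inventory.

Oct 14, 363 sold [LIFO — newest first]: 306 @ $2 + 57 @ $5 = $897
Oct 16, 609 sold [LIFO — newest first]: 175 @ $5 + 161 @ $6 + 240 @ $6 + 33 @ $3 = $3,380
Total COGS = $897 + $3,380 = $4,277
Ending inventory: 261 @ $3 = $783

COGS = $4,277; ending inventory = $783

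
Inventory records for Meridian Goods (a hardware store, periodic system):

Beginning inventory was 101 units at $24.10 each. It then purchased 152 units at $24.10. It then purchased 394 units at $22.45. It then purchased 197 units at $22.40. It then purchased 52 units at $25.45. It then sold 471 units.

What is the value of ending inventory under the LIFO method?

Ending inventory = $9,958.70

Sale 1 (471) [LIFO — newest first]: 52 @ $25.45 + 197 @ $22.40 + 222 @ $22.45 = $10,720.10
Ending inventory: 101 @ $24.10 + 152 @ $24.10 + 172 @ $22.45 = $9,958.70
Check: goods available $20,678.80 = COGS $10,720.10 + ending $9,958.70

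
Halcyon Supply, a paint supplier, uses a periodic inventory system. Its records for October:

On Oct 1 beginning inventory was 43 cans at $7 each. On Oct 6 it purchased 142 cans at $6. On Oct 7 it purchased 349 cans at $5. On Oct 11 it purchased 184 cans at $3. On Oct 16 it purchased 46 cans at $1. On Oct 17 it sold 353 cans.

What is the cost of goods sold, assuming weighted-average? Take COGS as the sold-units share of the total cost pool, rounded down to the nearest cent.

COGS = $1,615.29

Oct 17, sell 353: 353/764 × $3,496.00 → $1,615.29
Ending inventory (cost pool remaining) = $1,880.71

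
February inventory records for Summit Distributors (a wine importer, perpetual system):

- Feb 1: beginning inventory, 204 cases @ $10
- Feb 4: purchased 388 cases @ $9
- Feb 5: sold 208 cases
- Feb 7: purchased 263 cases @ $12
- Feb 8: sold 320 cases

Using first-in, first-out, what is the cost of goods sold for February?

COGS = $4,956

Feb 5, 208 sold [FIFO — oldest first]: 204 @ $10 + 4 @ $9 = $2,076
Feb 8, 320 sold [FIFO — oldest first]: 320 @ $9 = $2,880
Total COGS = $2,076 + $2,880 = $4,956
Ending inventory: 64 @ $9 + 263 @ $12 = $3,732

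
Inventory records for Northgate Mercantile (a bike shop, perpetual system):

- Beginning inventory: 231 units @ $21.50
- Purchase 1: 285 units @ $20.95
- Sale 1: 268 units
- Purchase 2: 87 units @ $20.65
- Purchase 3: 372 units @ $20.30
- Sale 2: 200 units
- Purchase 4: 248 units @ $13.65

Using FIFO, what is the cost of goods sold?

COGS = $9,931.65

Sale 1 (268) [FIFO — oldest first]: 231 @ $21.50 + 37 @ $20.95 = $5,741.65
Sale 2 (200) [FIFO — oldest first]: 200 @ $20.95 = $4,190.00
Total COGS = $5,741.65 + $4,190.00 = $9,931.65
Ending inventory: 48 @ $20.95 + 87 @ $20.65 + 372 @ $20.30 + 248 @ $13.65 = $13,738.95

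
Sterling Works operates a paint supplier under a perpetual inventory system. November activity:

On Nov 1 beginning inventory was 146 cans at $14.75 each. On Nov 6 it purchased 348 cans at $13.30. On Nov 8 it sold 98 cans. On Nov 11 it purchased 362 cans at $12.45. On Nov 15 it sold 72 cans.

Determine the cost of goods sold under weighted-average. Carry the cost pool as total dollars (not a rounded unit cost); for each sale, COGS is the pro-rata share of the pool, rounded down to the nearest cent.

COGS = $2,289.88

After Nov 1: 146 on hand, pool $2,153.50 (≈ $14.7500 each)
After Nov 6: 494 on hand, pool $6,781.90 (≈ $13.7285 each)
Nov 8, sell 98: 98/494 × $6,781.90 → $1,345.39
After Nov 11: 758 on hand, pool $9,943.41 (≈ $13.1180 each)
Nov 15, sell 72: 72/758 × $9,943.41 → $944.49
Total COGS = $1,345.39 + $944.49 = $2,289.88
Ending inventory (cost pool remaining) = $8,998.92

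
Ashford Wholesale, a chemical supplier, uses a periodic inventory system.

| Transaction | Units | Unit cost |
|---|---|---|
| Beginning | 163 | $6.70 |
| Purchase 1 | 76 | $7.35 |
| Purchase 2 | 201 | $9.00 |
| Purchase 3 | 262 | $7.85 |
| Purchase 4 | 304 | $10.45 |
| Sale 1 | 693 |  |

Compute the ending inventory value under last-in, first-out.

Ending inventory = $2,316.70

Sale 1 (693) [LIFO — newest first]: 304 @ $10.45 + 262 @ $7.85 + 127 @ $9.00 = $6,376.50
Ending inventory: 163 @ $6.70 + 76 @ $7.35 + 74 @ $9.00 = $2,316.70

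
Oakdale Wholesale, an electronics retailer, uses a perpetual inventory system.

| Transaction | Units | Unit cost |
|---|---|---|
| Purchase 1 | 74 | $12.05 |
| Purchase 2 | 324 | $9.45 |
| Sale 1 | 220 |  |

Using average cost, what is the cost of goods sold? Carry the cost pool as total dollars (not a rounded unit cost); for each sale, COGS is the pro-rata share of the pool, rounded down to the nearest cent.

COGS = $2,185.35

After Purchase 1: 74 on hand, pool $891.70 (≈ $12.0500 each)
After Purchase 2: 398 on hand, pool $3,953.50 (≈ $9.9334 each)
Sale 1, sell 220: 220/398 × $3,953.50 → $2,185.35
Ending inventory (cost pool remaining) = $1,768.15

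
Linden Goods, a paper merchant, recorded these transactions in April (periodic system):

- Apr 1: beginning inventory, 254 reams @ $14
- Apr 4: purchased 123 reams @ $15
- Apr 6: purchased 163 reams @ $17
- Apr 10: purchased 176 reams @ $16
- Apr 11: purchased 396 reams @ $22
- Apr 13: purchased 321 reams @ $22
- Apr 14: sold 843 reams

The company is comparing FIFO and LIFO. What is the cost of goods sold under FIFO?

FIFO COGS: 254 @ $14 + 123 @ $15 + 163 @ $17 + 176 @ $16 + 127 @ $22 = $13,782
LIFO COGS: 321 @ $22 + 396 @ $22 + 126 @ $16 = $17,790

COGS = $13,782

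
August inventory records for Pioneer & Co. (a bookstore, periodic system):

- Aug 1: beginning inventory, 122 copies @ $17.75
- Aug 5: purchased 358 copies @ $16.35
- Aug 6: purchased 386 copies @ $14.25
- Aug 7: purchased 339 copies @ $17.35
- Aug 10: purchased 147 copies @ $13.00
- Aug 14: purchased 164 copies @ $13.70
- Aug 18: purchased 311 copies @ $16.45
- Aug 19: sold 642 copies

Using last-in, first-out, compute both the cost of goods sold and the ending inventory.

Aug 19, 642 sold [LIFO — newest first]: 311 @ $16.45 + 164 @ $13.70 + 147 @ $13.00 + 20 @ $17.35 = $9,620.75
Ending inventory: 122 @ $17.75 + 358 @ $16.35 + 386 @ $14.25 + 319 @ $17.35 = $19,053.95
Check: goods available $28,674.70 = COGS $9,620.75 + ending $19,053.95

COGS = $9,620.75; ending inventory = $19,053.95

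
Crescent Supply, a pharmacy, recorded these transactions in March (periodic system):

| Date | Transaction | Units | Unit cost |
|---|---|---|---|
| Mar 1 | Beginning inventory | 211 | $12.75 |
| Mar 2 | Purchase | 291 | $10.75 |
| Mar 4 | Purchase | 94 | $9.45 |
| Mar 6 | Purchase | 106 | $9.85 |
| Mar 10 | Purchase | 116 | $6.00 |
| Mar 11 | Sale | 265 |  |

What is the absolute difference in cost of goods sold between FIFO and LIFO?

$1,124.30

FIFO COGS: 211 @ $12.75 + 54 @ $10.75 = $3,270.75
LIFO COGS: 116 @ $6.00 + 106 @ $9.85 + 43 @ $9.45 = $2,146.45
Difference = |$3,270.75 − $2,146.45| = $1,124.30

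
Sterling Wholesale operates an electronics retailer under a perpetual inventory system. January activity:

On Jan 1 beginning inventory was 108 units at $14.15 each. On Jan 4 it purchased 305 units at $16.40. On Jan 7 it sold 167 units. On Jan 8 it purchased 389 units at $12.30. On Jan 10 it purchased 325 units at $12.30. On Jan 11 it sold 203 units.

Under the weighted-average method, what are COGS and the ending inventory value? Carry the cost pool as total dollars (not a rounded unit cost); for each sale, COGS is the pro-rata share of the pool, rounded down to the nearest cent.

After Jan 1: 108 on hand, pool $1,528.20 (≈ $14.1500 each)
After Jan 4: 413 on hand, pool $6,530.20 (≈ $15.8116 each)
Jan 7, sell 167: 167/413 × $6,530.20 → $2,640.54
After Jan 8: 635 on hand, pool $8,674.36 (≈ $13.6604 each)
After Jan 10: 960 on hand, pool $12,671.86 (≈ $13.1999 each)
Jan 11, sell 203: 203/960 × $12,671.86 → $2,679.57
Total COGS = $2,640.54 + $2,679.57 = $5,320.11
Ending inventory (cost pool remaining) = $9,992.29

COGS = $5,320.11; ending inventory = $9,992.29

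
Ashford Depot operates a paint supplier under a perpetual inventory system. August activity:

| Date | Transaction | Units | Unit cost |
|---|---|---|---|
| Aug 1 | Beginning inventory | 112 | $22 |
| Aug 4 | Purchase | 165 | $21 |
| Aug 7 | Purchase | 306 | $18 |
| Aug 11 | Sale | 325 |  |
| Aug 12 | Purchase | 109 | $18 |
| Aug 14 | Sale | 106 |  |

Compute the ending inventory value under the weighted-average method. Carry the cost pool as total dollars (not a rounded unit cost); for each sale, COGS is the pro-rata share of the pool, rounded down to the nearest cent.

After Aug 1: 112 on hand, pool $2,464.00 (≈ $22.0000 each)
After Aug 4: 277 on hand, pool $5,929.00 (≈ $21.4043 each)
After Aug 7: 583 on hand, pool $11,437.00 (≈ $19.6175 each)
Aug 11, sell 325: 325/583 × $11,437.00 → $6,375.68
After Aug 12: 367 on hand, pool $7,023.32 (≈ $19.1371 each)
Aug 14, sell 106: 106/367 × $7,023.32 → $2,028.53
Total COGS = $6,375.68 + $2,028.53 = $8,404.21
Ending inventory (cost pool remaining) = $4,994.79
Check: goods available $13,399.00 = COGS $8,404.21 + ending $4,994.79

Ending inventory = $4,994.79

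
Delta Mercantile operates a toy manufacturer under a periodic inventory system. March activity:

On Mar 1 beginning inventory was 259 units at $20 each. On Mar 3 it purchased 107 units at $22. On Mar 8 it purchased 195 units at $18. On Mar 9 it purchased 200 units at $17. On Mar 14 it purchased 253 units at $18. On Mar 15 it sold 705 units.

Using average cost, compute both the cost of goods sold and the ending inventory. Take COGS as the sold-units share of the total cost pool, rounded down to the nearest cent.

COGS = $13,208.66; ending inventory = $5,789.34

Mar 15, sell 705: 705/1014 × $18,998.00 → $13,208.66
Ending inventory (cost pool remaining) = $5,789.34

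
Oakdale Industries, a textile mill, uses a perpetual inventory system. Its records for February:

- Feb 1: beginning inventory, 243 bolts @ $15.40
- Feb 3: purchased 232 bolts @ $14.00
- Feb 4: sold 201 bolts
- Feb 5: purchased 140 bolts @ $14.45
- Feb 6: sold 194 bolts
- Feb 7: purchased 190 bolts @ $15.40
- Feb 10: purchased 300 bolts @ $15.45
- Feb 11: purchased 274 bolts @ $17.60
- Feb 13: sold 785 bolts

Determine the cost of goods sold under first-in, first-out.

Feb 4, 201 sold [FIFO — oldest first]: 201 @ $15.40 = $3,095.40
Feb 6, 194 sold [FIFO — oldest first]: 42 @ $15.40 + 152 @ $14.00 = $2,774.80
Feb 13, 785 sold [FIFO — oldest first]: 80 @ $14.00 + 140 @ $14.45 + 190 @ $15.40 + 300 @ $15.45 + 75 @ $17.60 = $12,024.00
Total COGS = $3,095.40 + $2,774.80 + $12,024.00 = $17,894.20
Ending inventory: 199 @ $17.60 = $3,502.40
Check: goods available $21,396.60 = COGS $17,894.20 + ending $3,502.40

COGS = $17,894.20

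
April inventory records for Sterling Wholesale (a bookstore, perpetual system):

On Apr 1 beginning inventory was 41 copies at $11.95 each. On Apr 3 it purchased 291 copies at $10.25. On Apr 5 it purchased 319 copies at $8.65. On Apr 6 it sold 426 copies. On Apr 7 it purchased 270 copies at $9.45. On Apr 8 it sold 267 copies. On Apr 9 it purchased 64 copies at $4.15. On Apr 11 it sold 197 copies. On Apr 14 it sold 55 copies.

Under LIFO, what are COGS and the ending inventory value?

COGS = $8,571.15; ending inventory = $478.00

Apr 6, 426 sold [LIFO — newest first]: 319 @ $8.65 + 107 @ $10.25 = $3,856.10
Apr 8, 267 sold [LIFO — newest first]: 267 @ $9.45 = $2,523.15
Apr 11, 197 sold [LIFO — newest first]: 64 @ $4.15 + 3 @ $9.45 + 130 @ $10.25 = $1,626.45
Apr 14, 55 sold [LIFO — newest first]: 54 @ $10.25 + 1 @ $11.95 = $565.45
Total COGS = $3,856.10 + $2,523.15 + $1,626.45 + $565.45 = $8,571.15
Ending inventory: 40 @ $11.95 = $478.00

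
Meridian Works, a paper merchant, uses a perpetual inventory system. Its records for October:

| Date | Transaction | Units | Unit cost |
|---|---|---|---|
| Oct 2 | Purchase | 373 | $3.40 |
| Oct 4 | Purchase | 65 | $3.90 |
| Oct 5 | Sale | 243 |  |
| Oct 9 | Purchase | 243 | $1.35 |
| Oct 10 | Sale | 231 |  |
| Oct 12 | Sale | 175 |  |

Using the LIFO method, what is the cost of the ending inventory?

Ending inventory = $108.80

Oct 5, 243 sold [LIFO — newest first]: 65 @ $3.90 + 178 @ $3.40 = $858.70
Oct 10, 231 sold [LIFO — newest first]: 231 @ $1.35 = $311.85
Oct 12, 175 sold [LIFO — newest first]: 12 @ $1.35 + 163 @ $3.40 = $570.40
Total COGS = $858.70 + $311.85 + $570.40 = $1,740.95
Ending inventory: 32 @ $3.40 = $108.80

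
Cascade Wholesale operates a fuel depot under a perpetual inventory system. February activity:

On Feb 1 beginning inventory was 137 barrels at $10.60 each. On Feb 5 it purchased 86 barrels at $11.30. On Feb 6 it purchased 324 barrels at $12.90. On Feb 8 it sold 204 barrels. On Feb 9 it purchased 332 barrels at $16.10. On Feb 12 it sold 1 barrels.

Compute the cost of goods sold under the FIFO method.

COGS = $2,220.60

Feb 8, 204 sold [FIFO — oldest first]: 137 @ $10.60 + 67 @ $11.30 = $2,209.30
Feb 12, 1 sold [FIFO — oldest first]: 1 @ $11.30 = $11.30
Total COGS = $2,209.30 + $11.30 = $2,220.60
Ending inventory: 18 @ $11.30 + 324 @ $12.90 + 332 @ $16.10 = $9,728.20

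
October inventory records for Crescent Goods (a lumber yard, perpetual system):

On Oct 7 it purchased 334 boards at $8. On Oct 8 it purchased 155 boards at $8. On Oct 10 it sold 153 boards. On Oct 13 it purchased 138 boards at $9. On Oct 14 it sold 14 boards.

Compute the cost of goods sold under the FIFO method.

COGS = $1,336

Oct 10, 153 sold [FIFO — oldest first]: 153 @ $8 = $1,224
Oct 14, 14 sold [FIFO — oldest first]: 14 @ $8 = $112
Total COGS = $1,224 + $112 = $1,336
Ending inventory: 167 @ $8 + 155 @ $8 + 138 @ $9 = $3,818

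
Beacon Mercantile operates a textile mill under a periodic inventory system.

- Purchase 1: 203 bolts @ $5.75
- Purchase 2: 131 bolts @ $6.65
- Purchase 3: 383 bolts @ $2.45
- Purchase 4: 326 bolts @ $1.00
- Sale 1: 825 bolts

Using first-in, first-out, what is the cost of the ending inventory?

Ending inventory = $218.00

Sale 1 (825) [FIFO — oldest first]: 203 @ $5.75 + 131 @ $6.65 + 383 @ $2.45 + 108 @ $1.00 = $3,084.75
Ending inventory: 218 @ $1.00 = $218.00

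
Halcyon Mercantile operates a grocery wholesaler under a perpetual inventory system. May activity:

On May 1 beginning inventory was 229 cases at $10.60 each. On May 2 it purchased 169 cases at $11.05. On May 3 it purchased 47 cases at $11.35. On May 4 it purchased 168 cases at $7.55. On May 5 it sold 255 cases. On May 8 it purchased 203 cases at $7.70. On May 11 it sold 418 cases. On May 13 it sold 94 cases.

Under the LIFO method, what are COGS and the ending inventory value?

May 5, 255 sold [LIFO — newest first]: 168 @ $7.55 + 47 @ $11.35 + 40 @ $11.05 = $2,243.85
May 11, 418 sold [LIFO — newest first]: 203 @ $7.70 + 129 @ $11.05 + 86 @ $10.60 = $3,900.15
May 13, 94 sold [LIFO — newest first]: 94 @ $10.60 = $996.40
Total COGS = $2,243.85 + $3,900.15 + $996.40 = $7,140.40
Ending inventory: 49 @ $10.60 = $519.40

COGS = $7,140.40; ending inventory = $519.40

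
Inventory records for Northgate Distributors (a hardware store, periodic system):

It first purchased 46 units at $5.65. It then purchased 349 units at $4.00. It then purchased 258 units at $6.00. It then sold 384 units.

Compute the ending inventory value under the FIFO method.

Sale 1 (384) [FIFO — oldest first]: 46 @ $5.65 + 338 @ $4.00 = $1,611.90
Ending inventory: 11 @ $4.00 + 258 @ $6.00 = $1,592.00
Check: goods available $3,203.90 = COGS $1,611.90 + ending $1,592.00

Ending inventory = $1,592.00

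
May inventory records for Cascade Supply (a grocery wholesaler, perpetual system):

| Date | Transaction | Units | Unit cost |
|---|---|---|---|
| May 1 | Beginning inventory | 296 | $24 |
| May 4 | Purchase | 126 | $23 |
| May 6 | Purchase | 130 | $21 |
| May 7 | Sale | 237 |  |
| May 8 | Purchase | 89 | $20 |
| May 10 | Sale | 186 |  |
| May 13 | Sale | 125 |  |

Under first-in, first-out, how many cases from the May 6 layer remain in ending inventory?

May 7, 237 sold [FIFO — oldest first]: 237 @ $24 = $5,688
May 10, 186 sold [FIFO — oldest first]: 59 @ $24 + 126 @ $23 + 1 @ $21 = $4,335
May 13, 125 sold [FIFO — oldest first]: 125 @ $21 = $2,625
Total COGS = $5,688 + $4,335 + $2,625 = $12,648
Ending inventory: 4 @ $21 + 89 @ $20 = $1,864

4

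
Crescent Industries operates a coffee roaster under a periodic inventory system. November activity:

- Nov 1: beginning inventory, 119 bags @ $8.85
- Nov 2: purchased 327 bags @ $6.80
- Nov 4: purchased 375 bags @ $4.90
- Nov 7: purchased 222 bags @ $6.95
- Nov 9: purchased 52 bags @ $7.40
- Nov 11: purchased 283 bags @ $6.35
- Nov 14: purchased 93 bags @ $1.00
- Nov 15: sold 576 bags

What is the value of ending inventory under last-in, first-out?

Nov 15, 576 sold [LIFO — newest first]: 93 @ $1.00 + 283 @ $6.35 + 52 @ $7.40 + 148 @ $6.95 = $3,303.45
Ending inventory: 119 @ $8.85 + 327 @ $6.80 + 375 @ $4.90 + 74 @ $6.95 = $5,628.55
Check: goods available $8,932.00 = COGS $3,303.45 + ending $5,628.55

Ending inventory = $5,628.55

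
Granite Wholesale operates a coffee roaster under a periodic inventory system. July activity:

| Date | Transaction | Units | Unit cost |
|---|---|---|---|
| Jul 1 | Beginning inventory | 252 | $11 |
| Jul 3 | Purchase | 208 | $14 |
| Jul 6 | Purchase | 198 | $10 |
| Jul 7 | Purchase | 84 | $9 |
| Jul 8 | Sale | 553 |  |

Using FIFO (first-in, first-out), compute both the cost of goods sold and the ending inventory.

COGS = $6,614; ending inventory = $1,806

Jul 8, 553 sold [FIFO — oldest first]: 252 @ $11 + 208 @ $14 + 93 @ $10 = $6,614
Ending inventory: 105 @ $10 + 84 @ $9 = $1,806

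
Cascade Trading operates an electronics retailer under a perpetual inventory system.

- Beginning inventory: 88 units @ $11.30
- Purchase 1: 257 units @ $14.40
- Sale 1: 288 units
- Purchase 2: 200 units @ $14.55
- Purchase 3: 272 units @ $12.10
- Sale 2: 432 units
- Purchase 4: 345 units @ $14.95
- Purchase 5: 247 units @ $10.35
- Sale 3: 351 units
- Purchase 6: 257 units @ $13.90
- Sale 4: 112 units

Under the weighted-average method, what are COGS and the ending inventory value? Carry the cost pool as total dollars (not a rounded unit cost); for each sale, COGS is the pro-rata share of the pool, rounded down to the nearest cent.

After Beginning: 88 on hand, pool $994.40 (≈ $11.3000 each)
After Purchase 1: 345 on hand, pool $4,695.20 (≈ $13.6093 each)
Sale 1, sell 288: 288/345 × $4,695.20 → $3,919.47
After Purchase 2: 257 on hand, pool $3,685.73 (≈ $14.3414 each)
After Purchase 3: 529 on hand, pool $6,976.93 (≈ $13.1889 each)
Sale 2, sell 432: 432/529 × $6,976.93 → $5,697.60
After Purchase 4: 442 on hand, pool $6,437.08 (≈ $14.5635 each)
After Purchase 5: 689 on hand, pool $8,993.53 (≈ $13.0530 each)
Sale 3, sell 351: 351/689 × $8,993.53 → $4,581.60
After Purchase 6: 595 on hand, pool $7,984.23 (≈ $13.4189 each)
Sale 4, sell 112: 112/595 × $7,984.23 → $1,502.91
Total COGS = $3,919.47 + $5,697.60 + $4,581.60 + $1,502.91 = $15,701.58
Ending inventory (cost pool remaining) = $6,481.32

COGS = $15,701.58; ending inventory = $6,481.32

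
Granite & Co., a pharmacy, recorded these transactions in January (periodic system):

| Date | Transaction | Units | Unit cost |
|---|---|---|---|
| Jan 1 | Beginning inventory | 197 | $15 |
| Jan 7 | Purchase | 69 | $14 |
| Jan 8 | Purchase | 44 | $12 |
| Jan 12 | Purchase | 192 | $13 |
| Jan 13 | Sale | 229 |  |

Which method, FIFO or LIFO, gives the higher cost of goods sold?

FIFO COGS: 197 @ $15 + 32 @ $14 = $3,403
LIFO COGS: 192 @ $13 + 37 @ $12 = $2,940

FIFO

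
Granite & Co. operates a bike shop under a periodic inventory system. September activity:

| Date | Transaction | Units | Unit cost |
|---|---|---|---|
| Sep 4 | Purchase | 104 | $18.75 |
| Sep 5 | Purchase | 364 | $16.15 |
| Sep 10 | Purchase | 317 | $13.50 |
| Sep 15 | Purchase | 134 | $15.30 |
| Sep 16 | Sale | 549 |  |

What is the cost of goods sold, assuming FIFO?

COGS = $8,922.10

Sep 16, 549 sold [FIFO — oldest first]: 104 @ $18.75 + 364 @ $16.15 + 81 @ $13.50 = $8,922.10
Ending inventory: 236 @ $13.50 + 134 @ $15.30 = $5,236.20
Check: goods available $14,158.30 = COGS $8,922.10 + ending $5,236.20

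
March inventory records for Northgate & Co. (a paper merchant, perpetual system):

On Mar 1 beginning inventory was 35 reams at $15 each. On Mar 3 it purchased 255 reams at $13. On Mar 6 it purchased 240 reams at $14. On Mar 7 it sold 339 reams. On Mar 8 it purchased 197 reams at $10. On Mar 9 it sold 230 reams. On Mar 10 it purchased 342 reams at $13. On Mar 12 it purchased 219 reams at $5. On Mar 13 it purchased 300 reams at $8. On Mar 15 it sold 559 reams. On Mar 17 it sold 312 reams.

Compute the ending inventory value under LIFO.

Mar 7, 339 sold [LIFO — newest first]: 240 @ $14 + 99 @ $13 = $4,647
Mar 9, 230 sold [LIFO — newest first]: 197 @ $10 + 33 @ $13 = $2,399
Mar 15, 559 sold [LIFO — newest first]: 300 @ $8 + 219 @ $5 + 40 @ $13 = $4,015
Mar 17, 312 sold [LIFO — newest first]: 302 @ $13 + 10 @ $13 = $4,056
Total COGS = $4,647 + $2,399 + $4,015 + $4,056 = $15,117
Ending inventory: 35 @ $15 + 113 @ $13 = $1,994

Ending inventory = $1,994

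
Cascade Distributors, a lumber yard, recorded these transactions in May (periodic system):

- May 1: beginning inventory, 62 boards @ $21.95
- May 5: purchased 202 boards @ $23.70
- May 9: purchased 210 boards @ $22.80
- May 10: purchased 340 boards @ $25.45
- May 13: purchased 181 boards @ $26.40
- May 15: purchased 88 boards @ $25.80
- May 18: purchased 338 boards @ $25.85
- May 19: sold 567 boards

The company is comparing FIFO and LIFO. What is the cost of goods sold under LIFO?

FIFO COGS: 62 @ $21.95 + 202 @ $23.70 + 210 @ $22.80 + 93 @ $25.45 = $13,303.15
LIFO COGS: 338 @ $25.85 + 88 @ $25.80 + 141 @ $26.40 = $14,730.10

COGS = $14,730.10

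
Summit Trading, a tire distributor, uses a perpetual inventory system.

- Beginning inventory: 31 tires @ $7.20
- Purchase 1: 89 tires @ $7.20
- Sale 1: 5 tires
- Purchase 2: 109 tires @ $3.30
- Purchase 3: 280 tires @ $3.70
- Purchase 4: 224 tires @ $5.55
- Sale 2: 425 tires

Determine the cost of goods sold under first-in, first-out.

COGS = $1,967.40

Sale 1 (5) [FIFO — oldest first]: 5 @ $7.20 = $36.00
Sale 2 (425) [FIFO — oldest first]: 26 @ $7.20 + 89 @ $7.20 + 109 @ $3.30 + 201 @ $3.70 = $1,931.40
Total COGS = $36.00 + $1,931.40 = $1,967.40
Ending inventory: 79 @ $3.70 + 224 @ $5.55 = $1,535.50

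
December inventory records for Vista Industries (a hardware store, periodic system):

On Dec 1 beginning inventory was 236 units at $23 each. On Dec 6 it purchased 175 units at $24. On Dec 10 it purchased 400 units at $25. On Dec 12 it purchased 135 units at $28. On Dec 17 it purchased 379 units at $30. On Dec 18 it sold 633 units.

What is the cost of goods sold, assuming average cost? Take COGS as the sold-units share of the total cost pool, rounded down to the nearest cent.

COGS = $16,614.69

Dec 18, sell 633: 633/1325 × $34,778.00 → $16,614.69
Ending inventory (cost pool remaining) = $18,163.31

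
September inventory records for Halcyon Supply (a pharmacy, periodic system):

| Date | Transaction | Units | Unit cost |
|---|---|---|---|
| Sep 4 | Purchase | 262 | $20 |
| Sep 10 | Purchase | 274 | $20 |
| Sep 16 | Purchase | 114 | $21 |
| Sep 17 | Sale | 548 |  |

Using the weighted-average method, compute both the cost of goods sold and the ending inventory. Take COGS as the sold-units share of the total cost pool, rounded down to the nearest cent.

Sep 17, sell 548: 548/650 × $13,114.00 → $11,056.11
Ending inventory (cost pool remaining) = $2,057.89
Check: goods available $13,114.00 = COGS $11,056.11 + ending $2,057.89

COGS = $11,056.11; ending inventory = $2,057.89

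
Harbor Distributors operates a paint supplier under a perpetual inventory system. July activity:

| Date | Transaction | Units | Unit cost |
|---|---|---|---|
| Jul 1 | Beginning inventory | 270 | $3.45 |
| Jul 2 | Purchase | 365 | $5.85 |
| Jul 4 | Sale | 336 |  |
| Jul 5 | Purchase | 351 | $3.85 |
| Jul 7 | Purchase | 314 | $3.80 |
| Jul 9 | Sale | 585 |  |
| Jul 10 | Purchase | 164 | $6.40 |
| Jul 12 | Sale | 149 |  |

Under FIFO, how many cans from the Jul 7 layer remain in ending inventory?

230

Jul 4, 336 sold [FIFO — oldest first]: 270 @ $3.45 + 66 @ $5.85 = $1,317.60
Jul 9, 585 sold [FIFO — oldest first]: 299 @ $5.85 + 286 @ $3.85 = $2,850.25
Jul 12, 149 sold [FIFO — oldest first]: 65 @ $3.85 + 84 @ $3.80 = $569.45
Total COGS = $1,317.60 + $2,850.25 + $569.45 = $4,737.30
Ending inventory: 230 @ $3.80 + 164 @ $6.40 = $1,923.60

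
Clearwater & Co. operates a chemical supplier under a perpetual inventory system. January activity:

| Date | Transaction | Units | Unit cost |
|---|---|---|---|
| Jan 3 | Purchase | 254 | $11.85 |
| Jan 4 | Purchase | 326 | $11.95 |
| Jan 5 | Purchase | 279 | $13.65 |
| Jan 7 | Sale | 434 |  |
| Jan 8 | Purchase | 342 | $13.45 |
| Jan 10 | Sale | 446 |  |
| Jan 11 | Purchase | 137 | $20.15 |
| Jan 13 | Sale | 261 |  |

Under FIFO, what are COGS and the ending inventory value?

COGS = $14,506.85; ending inventory = $3,567.55

Jan 7, 434 sold [FIFO — oldest first]: 254 @ $11.85 + 180 @ $11.95 = $5,160.90
Jan 10, 446 sold [FIFO — oldest first]: 146 @ $11.95 + 279 @ $13.65 + 21 @ $13.45 = $5,835.50
Jan 13, 261 sold [FIFO — oldest first]: 261 @ $13.45 = $3,510.45
Total COGS = $5,160.90 + $5,835.50 + $3,510.45 = $14,506.85
Ending inventory: 60 @ $13.45 + 137 @ $20.15 = $3,567.55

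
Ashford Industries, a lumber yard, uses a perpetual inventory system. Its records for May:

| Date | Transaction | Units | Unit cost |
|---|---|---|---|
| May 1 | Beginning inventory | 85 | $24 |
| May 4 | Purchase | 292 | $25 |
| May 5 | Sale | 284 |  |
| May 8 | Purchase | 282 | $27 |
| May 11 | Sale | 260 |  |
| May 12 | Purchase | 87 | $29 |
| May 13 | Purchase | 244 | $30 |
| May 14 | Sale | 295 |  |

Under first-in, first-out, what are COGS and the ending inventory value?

May 5, 284 sold [FIFO — oldest first]: 85 @ $24 + 199 @ $25 = $7,015
May 11, 260 sold [FIFO — oldest first]: 93 @ $25 + 167 @ $27 = $6,834
May 14, 295 sold [FIFO — oldest first]: 115 @ $27 + 87 @ $29 + 93 @ $30 = $8,418
Total COGS = $7,015 + $6,834 + $8,418 = $22,267
Ending inventory: 151 @ $30 = $4,530

COGS = $22,267; ending inventory = $4,530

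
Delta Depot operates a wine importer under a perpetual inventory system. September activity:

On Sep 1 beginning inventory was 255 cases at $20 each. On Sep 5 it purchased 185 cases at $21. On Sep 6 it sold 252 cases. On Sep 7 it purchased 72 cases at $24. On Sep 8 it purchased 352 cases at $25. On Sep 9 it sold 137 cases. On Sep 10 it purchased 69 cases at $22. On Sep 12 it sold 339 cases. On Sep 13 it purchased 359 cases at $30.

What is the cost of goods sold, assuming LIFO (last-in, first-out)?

COGS = $16,863

Sep 6, 252 sold [LIFO — newest first]: 185 @ $21 + 67 @ $20 = $5,225
Sep 9, 137 sold [LIFO — newest first]: 137 @ $25 = $3,425
Sep 12, 339 sold [LIFO — newest first]: 69 @ $22 + 215 @ $25 + 55 @ $24 = $8,213
Total COGS = $5,225 + $3,425 + $8,213 = $16,863
Ending inventory: 188 @ $20 + 17 @ $24 + 359 @ $30 = $14,938
Check: goods available $31,801 = COGS $16,863 + ending $14,938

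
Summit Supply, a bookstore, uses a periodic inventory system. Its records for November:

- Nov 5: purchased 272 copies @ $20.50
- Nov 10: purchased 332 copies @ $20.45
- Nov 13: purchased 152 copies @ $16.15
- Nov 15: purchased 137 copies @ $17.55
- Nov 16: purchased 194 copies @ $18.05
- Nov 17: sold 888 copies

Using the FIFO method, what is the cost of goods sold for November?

Nov 17, 888 sold [FIFO — oldest first]: 272 @ $20.50 + 332 @ $20.45 + 152 @ $16.15 + 132 @ $17.55 = $17,136.80
Ending inventory: 5 @ $17.55 + 194 @ $18.05 = $3,589.45

COGS = $17,136.80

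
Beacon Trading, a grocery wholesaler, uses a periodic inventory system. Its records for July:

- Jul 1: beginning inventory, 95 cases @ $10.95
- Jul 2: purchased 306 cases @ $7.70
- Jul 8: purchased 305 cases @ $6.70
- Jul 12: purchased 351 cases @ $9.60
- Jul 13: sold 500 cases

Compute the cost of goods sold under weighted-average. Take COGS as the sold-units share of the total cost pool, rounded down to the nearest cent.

Jul 13, sell 500: 500/1057 × $8,809.55 → $4,167.24
Ending inventory (cost pool remaining) = $4,642.31
Check: goods available $8,809.55 = COGS $4,167.24 + ending $4,642.31

COGS = $4,167.24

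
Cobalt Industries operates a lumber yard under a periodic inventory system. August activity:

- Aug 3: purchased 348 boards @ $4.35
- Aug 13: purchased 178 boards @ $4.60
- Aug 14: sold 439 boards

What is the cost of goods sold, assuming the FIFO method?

COGS = $1,932.40

Aug 14, 439 sold [FIFO — oldest first]: 348 @ $4.35 + 91 @ $4.60 = $1,932.40
Ending inventory: 87 @ $4.60 = $400.20
Check: goods available $2,332.60 = COGS $1,932.40 + ending $400.20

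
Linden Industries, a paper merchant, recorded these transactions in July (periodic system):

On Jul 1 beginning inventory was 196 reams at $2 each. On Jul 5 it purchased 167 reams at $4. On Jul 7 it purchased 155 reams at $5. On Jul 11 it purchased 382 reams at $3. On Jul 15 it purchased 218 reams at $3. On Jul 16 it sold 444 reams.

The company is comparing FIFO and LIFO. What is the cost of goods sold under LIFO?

COGS = $1,332

FIFO COGS: 196 @ $2 + 167 @ $4 + 81 @ $5 = $1,465
LIFO COGS: 218 @ $3 + 226 @ $3 = $1,332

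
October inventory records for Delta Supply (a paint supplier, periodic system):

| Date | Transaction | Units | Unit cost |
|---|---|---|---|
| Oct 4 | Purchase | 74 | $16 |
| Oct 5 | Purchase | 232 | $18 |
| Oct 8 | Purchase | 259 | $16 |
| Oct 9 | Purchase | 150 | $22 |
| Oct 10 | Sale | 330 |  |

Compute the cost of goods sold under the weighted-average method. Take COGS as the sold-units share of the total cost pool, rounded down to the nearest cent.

Oct 10, sell 330: 330/715 × $12,804.00 → $5,909.53
Ending inventory (cost pool remaining) = $6,894.47
Check: goods available $12,804.00 = COGS $5,909.53 + ending $6,894.47

COGS = $5,909.53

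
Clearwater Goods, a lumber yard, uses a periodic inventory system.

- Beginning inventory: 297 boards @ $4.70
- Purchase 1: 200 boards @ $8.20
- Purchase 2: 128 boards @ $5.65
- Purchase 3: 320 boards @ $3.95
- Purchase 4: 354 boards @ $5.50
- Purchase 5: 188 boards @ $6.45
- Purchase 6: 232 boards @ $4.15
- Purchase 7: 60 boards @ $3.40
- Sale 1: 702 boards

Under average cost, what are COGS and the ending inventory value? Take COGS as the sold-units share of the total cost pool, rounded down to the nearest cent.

COGS = $3,689.34; ending inventory = $5,660.16

Sale 1, sell 702: 702/1779 × $9,349.50 → $3,689.34
Ending inventory (cost pool remaining) = $5,660.16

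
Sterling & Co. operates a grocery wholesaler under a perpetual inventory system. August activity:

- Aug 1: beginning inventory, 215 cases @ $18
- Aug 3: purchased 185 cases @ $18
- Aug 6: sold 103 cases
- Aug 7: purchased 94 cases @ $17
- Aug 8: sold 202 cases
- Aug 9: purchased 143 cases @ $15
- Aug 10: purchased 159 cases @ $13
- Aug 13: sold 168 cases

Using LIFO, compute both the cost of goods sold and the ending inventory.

COGS = $7,598; ending inventory = $5,412

Aug 6, 103 sold [LIFO — newest first]: 103 @ $18 = $1,854
Aug 8, 202 sold [LIFO — newest first]: 94 @ $17 + 82 @ $18 + 26 @ $18 = $3,542
Aug 13, 168 sold [LIFO — newest first]: 159 @ $13 + 9 @ $15 = $2,202
Total COGS = $1,854 + $3,542 + $2,202 = $7,598
Ending inventory: 189 @ $18 + 134 @ $15 = $5,412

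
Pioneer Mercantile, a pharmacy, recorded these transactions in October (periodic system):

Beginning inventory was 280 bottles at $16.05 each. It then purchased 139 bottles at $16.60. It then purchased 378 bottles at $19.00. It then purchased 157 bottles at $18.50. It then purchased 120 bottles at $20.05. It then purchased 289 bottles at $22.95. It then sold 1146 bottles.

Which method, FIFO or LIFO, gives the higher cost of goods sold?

LIFO

FIFO COGS: 280 @ $16.05 + 139 @ $16.60 + 378 @ $19.00 + 157 @ $18.50 + 120 @ $20.05 + 72 @ $22.95 = $20,946.30
LIFO COGS: 289 @ $22.95 + 120 @ $20.05 + 157 @ $18.50 + 378 @ $19.00 + 139 @ $16.60 + 63 @ $16.05 = $22,443.60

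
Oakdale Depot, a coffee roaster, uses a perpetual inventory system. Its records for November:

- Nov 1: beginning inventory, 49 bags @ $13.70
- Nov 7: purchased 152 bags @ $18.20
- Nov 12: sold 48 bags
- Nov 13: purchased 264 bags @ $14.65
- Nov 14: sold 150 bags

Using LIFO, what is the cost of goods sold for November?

COGS = $3,071.10

Nov 12, 48 sold [LIFO — newest first]: 48 @ $18.20 = $873.60
Nov 14, 150 sold [LIFO — newest first]: 150 @ $14.65 = $2,197.50
Total COGS = $873.60 + $2,197.50 = $3,071.10
Ending inventory: 49 @ $13.70 + 104 @ $18.20 + 114 @ $14.65 = $4,234.20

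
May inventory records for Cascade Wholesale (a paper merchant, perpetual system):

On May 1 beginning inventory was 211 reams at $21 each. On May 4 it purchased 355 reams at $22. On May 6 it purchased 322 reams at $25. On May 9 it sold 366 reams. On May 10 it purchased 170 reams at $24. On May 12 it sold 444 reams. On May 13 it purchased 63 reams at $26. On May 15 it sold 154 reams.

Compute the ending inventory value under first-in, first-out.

Ending inventory = $3,894

May 9, 366 sold [FIFO — oldest first]: 211 @ $21 + 155 @ $22 = $7,841
May 12, 444 sold [FIFO — oldest first]: 200 @ $22 + 244 @ $25 = $10,500
May 15, 154 sold [FIFO — oldest first]: 78 @ $25 + 76 @ $24 = $3,774
Total COGS = $7,841 + $10,500 + $3,774 = $22,115
Ending inventory: 94 @ $24 + 63 @ $26 = $3,894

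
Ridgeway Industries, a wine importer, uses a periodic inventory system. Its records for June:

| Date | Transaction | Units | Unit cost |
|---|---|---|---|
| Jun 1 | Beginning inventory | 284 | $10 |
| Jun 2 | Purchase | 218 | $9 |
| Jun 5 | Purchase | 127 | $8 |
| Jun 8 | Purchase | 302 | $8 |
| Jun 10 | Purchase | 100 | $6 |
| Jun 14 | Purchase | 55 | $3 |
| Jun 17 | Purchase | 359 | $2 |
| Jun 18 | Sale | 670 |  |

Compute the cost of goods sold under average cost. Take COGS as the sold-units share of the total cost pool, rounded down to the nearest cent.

COGS = $4,505.46

Jun 18, sell 670: 670/1445 × $9,717.00 → $4,505.46
Ending inventory (cost pool remaining) = $5,211.54
Check: goods available $9,717.00 = COGS $4,505.46 + ending $5,211.54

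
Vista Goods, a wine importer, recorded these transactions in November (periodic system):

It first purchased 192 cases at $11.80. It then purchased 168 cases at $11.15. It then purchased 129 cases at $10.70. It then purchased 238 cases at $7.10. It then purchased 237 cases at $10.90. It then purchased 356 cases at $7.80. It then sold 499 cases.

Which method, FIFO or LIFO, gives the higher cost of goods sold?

FIFO COGS: 192 @ $11.80 + 168 @ $11.15 + 129 @ $10.70 + 10 @ $7.10 = $5,590.10
LIFO COGS: 356 @ $7.80 + 143 @ $10.90 = $4,335.50

FIFO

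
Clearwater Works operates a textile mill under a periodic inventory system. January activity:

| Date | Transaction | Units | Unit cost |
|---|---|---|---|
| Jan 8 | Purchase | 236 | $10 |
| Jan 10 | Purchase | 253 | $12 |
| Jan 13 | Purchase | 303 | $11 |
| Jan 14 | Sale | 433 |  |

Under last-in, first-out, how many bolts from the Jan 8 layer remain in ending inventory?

Jan 14, 433 sold [LIFO — newest first]: 303 @ $11 + 130 @ $12 = $4,893
Ending inventory: 236 @ $10 + 123 @ $12 = $3,836
Check: goods available $8,729 = COGS $4,893 + ending $3,836

236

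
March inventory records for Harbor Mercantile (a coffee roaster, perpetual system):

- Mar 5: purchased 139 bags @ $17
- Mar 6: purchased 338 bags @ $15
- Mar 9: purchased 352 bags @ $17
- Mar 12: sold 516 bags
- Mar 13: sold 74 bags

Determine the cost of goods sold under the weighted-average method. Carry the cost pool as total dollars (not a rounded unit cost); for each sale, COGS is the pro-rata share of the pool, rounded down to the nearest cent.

COGS = $9,548.88

After Mar 5: 139 on hand, pool $2,363.00 (≈ $17.0000 each)
After Mar 6: 477 on hand, pool $7,433.00 (≈ $15.5828 each)
After Mar 9: 829 on hand, pool $13,417.00 (≈ $16.1846 each)
Mar 12, sell 516: 516/829 × $13,417.00 → $8,351.23
Mar 13, sell 74: 74/313 × $5,065.77 → $1,197.65
Total COGS = $8,351.23 + $1,197.65 = $9,548.88
Ending inventory (cost pool remaining) = $3,868.12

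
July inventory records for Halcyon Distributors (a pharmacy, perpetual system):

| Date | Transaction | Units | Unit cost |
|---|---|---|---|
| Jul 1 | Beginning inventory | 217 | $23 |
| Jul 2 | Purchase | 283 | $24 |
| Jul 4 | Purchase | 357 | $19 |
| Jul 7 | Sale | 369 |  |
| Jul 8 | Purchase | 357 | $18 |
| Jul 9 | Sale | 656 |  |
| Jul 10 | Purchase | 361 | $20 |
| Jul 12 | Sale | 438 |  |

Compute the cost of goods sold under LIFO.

Jul 7, 369 sold [LIFO — newest first]: 357 @ $19 + 12 @ $24 = $7,071
Jul 9, 656 sold [LIFO — newest first]: 357 @ $18 + 271 @ $24 + 28 @ $23 = $13,574
Jul 12, 438 sold [LIFO — newest first]: 361 @ $20 + 77 @ $23 = $8,991
Total COGS = $7,071 + $13,574 + $8,991 = $29,636
Ending inventory: 112 @ $23 = $2,576

COGS = $29,636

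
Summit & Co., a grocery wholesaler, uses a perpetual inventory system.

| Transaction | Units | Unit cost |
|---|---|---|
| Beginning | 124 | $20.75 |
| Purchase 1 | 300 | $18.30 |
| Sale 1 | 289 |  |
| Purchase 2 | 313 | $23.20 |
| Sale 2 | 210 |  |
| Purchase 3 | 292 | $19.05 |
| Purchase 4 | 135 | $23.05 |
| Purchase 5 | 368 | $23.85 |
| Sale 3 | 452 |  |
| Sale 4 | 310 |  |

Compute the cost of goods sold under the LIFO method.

COGS = $26,983.20

Sale 1 (289) [LIFO — newest first]: 289 @ $18.30 = $5,288.70
Sale 2 (210) [LIFO — newest first]: 210 @ $23.20 = $4,872.00
Sale 3 (452) [LIFO — newest first]: 368 @ $23.85 + 84 @ $23.05 = $10,713.00
Sale 4 (310) [LIFO — newest first]: 51 @ $23.05 + 259 @ $19.05 = $6,109.50
Total COGS = $5,288.70 + $4,872.00 + $10,713.00 + $6,109.50 = $26,983.20
Ending inventory: 124 @ $20.75 + 11 @ $18.30 + 103 @ $23.20 + 33 @ $19.05 = $5,792.55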